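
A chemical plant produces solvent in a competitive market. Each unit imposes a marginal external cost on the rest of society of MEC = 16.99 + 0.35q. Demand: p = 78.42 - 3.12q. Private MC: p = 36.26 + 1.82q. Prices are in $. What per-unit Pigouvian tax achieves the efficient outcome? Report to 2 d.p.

tax = $18.66 per unit

Social marginal cost = private MC + MEC = 53.25 + 2.17q.
Set SMC = demand: 53.25 + 2.17q = 78.42 - 3.12q → q* = 4.7580.
The Pigouvian tax equals MEC at q*: 16.99 + 0.35×4.7580 = 18.6553.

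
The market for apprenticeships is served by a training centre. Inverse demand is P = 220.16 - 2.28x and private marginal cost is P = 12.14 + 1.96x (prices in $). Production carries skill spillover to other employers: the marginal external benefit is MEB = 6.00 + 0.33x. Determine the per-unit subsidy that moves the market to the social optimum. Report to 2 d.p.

subsidy = $24.06 per unit

Social marginal cost = private MC − MEB = 6.14 + 1.63x.
Set SMC = demand: 6.14 + 1.63x = 220.16 - 2.28x → x* = 54.7366.
The Pigouvian subsidy equals MEB at x*: 6.00 + 0.33×54.7366 = 24.0631.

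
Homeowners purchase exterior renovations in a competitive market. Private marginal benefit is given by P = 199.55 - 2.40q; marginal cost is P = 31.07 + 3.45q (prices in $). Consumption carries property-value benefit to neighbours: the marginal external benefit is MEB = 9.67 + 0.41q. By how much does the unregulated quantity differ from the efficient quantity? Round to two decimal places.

3.95 units

Market equilibrium (private): 31.07 + 3.45q = 199.55 - 2.40q → q_m = 28.8000.
Social marginal benefit = demand + MEB = 209.22 - 1.99q.
Set SMB = MC: 209.22 - 1.99q = 31.07 + 3.45q → q* = 32.7482.
Gap = |28.8000 − 32.7482| = 3.9482.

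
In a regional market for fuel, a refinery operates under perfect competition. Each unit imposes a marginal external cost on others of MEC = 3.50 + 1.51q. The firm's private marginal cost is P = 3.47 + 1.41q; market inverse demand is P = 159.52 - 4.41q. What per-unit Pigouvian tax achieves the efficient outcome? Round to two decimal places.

tax = 34.93 per unit

Social marginal cost = private MC + MEC = 6.97 + 2.92q.
Set SMC = demand: 6.97 + 2.92q = 159.52 - 4.41q → q* = 20.8117.
The Pigouvian tax equals MEC at q*: 3.50 + 1.51×20.8117 = 34.9257.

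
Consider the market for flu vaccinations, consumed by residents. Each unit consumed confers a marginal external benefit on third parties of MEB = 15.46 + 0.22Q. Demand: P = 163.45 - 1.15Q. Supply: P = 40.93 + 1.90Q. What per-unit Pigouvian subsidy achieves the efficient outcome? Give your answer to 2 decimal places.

subsidy = 26.19 per unit

Social marginal benefit = demand + MEB = 178.91 - 0.93Q.
Set SMB = MC: 178.91 - 0.93Q = 40.93 + 1.90Q → Q* = 48.7562.
The Pigouvian subsidy equals MEB at Q*: 15.46 + 0.22×48.7562 = 26.1864.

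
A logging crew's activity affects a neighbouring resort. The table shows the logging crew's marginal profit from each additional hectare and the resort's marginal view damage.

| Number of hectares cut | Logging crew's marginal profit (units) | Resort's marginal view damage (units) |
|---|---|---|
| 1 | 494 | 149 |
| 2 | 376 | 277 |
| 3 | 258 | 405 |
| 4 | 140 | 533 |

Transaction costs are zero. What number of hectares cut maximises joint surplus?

Bargaining reaches the level where marginal profit last exceeds marginal view damage.
That holds through level 2 (376 ≥ 277) but not at 3 (258 < 405).

2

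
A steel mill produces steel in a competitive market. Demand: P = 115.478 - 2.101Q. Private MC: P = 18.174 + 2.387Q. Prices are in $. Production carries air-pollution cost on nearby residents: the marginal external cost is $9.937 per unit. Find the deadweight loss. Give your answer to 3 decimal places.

Market equilibrium (private): 18.174 + 2.387Q = 115.478 - 2.101Q → Q_m = 21.6809.
Social marginal cost = private MC + MEC = 28.111 + 2.387Q.
Set SMC = demand: 28.111 + 2.387Q = 115.478 - 2.101Q → Q* = 19.4668.
The loss is the area between SMC and demand from Q* to Q_m; with linear curves that's a triangle of height MEC(Q_m).
DWL = ½ × 2.2141 × 9.9370 = 11.0008.

DWL = $11.001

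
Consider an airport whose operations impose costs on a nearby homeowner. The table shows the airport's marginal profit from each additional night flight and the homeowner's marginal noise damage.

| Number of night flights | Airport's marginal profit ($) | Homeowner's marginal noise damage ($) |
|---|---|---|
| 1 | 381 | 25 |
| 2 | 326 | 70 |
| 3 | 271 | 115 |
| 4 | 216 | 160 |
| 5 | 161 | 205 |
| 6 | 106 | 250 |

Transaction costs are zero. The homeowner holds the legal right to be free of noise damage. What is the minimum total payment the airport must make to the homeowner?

$370

Efficient level: marginal profit ≥ marginal noise damage through level 4, so k* = 4.
With the homeowner holding the right, the airport must at least compensate total damage at k*: 25 + 70 + 115 + 160 = 370.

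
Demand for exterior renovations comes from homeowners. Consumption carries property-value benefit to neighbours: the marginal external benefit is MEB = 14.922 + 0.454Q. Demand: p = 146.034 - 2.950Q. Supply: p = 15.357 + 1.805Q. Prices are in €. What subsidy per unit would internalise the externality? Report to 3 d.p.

subsidy = €30.291 per unit

Social marginal benefit = demand + MEB = 160.956 - 2.496Q.
Set SMB = MC: 160.956 - 2.496Q = 15.357 + 1.805Q → Q* = 33.8524.
The Pigouvian subsidy equals MEB at Q*: 14.922 + 0.454×33.8524 = 30.2910.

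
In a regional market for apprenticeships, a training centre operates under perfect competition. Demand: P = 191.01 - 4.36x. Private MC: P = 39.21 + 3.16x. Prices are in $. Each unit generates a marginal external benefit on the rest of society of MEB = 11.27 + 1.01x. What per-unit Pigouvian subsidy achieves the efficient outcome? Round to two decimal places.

subsidy = $36.57 per unit

Social marginal cost = private MC − MEB = 27.94 + 2.15x.
Set SMC = demand: 27.94 + 2.15x = 191.01 - 4.36x → x* = 25.0492.
The Pigouvian subsidy equals MEB at x*: 11.27 + 1.01×25.0492 = 36.5697.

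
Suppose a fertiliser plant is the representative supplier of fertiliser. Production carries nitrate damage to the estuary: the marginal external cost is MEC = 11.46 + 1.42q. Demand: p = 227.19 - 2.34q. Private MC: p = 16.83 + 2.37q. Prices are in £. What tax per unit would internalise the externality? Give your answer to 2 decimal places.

Social marginal cost = private MC + MEC = 28.29 + 3.79q.
Set SMC = demand: 28.29 + 3.79q = 227.19 - 2.34q → q* = 32.4470.
The Pigouvian tax equals MEC at q*: 11.46 + 1.42×32.4470 = 57.5347.

tax = £57.53 per unit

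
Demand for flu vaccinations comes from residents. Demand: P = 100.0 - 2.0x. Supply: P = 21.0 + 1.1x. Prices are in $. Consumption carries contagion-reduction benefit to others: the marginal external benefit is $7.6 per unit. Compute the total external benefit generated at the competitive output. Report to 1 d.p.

Market equilibrium (private): 21.0 + 1.1x = 100.0 - 2.0x → x_m = 25.4839.
Total external benefit = MEB × x_m = 7.6 × 25.4839 = 193.6776.

$193.7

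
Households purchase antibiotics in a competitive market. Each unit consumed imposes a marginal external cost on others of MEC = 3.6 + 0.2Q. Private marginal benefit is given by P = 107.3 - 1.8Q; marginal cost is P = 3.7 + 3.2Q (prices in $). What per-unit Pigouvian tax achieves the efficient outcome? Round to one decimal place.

tax = $7.4 per unit

Social marginal benefit = demand − MEC = 103.7 - 2.0Q.
Set SMB = MC: 103.7 - 2.0Q = 3.7 + 3.2Q → Q* = 19.2308.
The Pigouvian tax equals MEC at Q*: 3.6 + 0.2×19.2308 = 7.4462.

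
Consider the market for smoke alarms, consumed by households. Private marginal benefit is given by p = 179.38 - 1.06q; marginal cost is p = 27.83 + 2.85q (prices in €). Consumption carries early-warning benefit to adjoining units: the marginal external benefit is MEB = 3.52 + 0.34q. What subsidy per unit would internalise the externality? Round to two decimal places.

subsidy = €18.29 per unit

Social marginal benefit = demand + MEB = 182.90 - 0.72q.
Set SMB = MC: 182.90 - 0.72q = 27.83 + 2.85q → q* = 43.4370.
The Pigouvian subsidy equals MEB at q*: 3.52 + 0.34×43.4370 = 18.2886.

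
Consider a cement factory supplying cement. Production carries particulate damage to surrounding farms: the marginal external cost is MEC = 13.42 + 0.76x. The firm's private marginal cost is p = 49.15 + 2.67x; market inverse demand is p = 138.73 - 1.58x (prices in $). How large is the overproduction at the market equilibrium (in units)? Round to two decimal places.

Market equilibrium (private): 49.15 + 2.67x = 138.73 - 1.58x → x_m = 21.0776.
Social marginal cost = private MC + MEC = 62.57 + 3.43x.
Set SMC = demand: 62.57 + 3.43x = 138.73 - 1.58x → x* = 15.2016.
Gap = |21.0776 − 15.2016| = 5.8760.

5.88 units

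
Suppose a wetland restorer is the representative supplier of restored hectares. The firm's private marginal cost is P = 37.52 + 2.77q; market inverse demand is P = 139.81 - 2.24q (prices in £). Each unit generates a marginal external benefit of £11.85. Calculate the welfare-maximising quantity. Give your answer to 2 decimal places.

q* = 22.78

Social marginal cost = private MC − MEB = 25.67 + 2.77q.
Set SMC = demand: 25.67 + 2.77q = 139.81 - 2.24q → q* = 22.7824.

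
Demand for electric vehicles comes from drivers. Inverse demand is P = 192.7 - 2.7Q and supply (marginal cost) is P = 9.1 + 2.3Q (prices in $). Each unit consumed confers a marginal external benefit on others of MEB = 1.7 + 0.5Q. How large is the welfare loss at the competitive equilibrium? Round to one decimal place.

DWL = $44.7

Market equilibrium (private): 9.1 + 2.3Q = 192.7 - 2.7Q → Q_m = 36.7200.
Social marginal benefit = demand + MEB = 194.4 - 2.2Q.
Set SMB = MC: 194.4 - 2.2Q = 9.1 + 2.3Q → Q* = 41.1778.
The loss is the area between SMB and MC from Q* to Q_m; with linear curves that's a triangle of height MEB(Q_m).
DWL = ½ × 4.4578 × 20.0600 = 44.7117.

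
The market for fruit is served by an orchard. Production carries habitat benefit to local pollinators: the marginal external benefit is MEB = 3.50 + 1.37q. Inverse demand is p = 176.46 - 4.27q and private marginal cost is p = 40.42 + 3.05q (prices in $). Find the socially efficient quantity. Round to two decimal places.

Social marginal cost = private MC − MEB = 36.92 + 1.68q.
Set SMC = demand: 36.92 + 1.68q = 176.46 - 4.27q → q* = 23.4521.

q* = 23.45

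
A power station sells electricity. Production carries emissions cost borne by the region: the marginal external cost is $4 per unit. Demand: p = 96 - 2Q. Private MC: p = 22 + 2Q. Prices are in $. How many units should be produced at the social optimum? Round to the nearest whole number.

Q* = 18

Social marginal cost = private MC + MEC = 26 + 2Q.
Set SMC = demand: 26 + 2Q = 96 - 2Q → Q* = 17.5000.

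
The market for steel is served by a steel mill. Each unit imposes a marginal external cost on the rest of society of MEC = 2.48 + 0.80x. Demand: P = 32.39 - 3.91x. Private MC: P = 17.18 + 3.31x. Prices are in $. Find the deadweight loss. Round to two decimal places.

Market equilibrium (private): 17.18 + 3.31x = 32.39 - 3.91x → x_m = 2.1066.
Social marginal cost = private MC + MEC = 19.66 + 4.11x.
Set SMC = demand: 19.66 + 4.11x = 32.39 - 3.91x → x* = 1.5873.
Height of the DWL triangle at x_m is SMC(x_m) − demand(x_m) = MEC(x_m) = 4.1653.
DWL = ½ × 0.5193 × 4.1653 = 1.0815.

DWL = $1.08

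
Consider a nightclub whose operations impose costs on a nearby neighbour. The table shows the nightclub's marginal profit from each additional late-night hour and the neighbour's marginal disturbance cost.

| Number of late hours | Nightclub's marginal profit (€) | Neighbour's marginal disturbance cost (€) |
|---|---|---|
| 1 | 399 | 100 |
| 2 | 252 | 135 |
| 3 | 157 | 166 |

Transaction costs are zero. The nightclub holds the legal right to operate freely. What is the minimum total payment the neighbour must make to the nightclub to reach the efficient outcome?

Left alone the nightclub would choose level 3 (marginal profit stays positive).
Efficient level: k* = 2 (marginal profit ≥ marginal disturbance cost through 2).
The neighbour must at least cover the nightclub's forgone profit from cutting 3→2: 157 = 157.

€157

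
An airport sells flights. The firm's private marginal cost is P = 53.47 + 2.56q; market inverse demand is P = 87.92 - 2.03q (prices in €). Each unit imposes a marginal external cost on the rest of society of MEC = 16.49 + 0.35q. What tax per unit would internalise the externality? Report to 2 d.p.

tax = €17.76 per unit

Social marginal cost = private MC + MEC = 69.96 + 2.91q.
Set SMC = demand: 69.96 + 2.91q = 87.92 - 2.03q → q* = 3.6356.
The Pigouvian tax equals MEC at q*: 16.49 + 0.35×3.6356 = 17.7625.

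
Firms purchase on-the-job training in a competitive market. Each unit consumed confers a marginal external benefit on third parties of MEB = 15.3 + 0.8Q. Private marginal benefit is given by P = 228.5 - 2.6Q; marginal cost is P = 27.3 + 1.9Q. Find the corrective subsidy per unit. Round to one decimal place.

subsidy = 62.1 per unit

Social marginal benefit = demand + MEB = 243.8 - 1.8Q.
Set SMB = MC: 243.8 - 1.8Q = 27.3 + 1.9Q → Q* = 58.5135.
The Pigouvian subsidy equals MEB at Q*: 15.3 + 0.8×58.5135 = 62.1108.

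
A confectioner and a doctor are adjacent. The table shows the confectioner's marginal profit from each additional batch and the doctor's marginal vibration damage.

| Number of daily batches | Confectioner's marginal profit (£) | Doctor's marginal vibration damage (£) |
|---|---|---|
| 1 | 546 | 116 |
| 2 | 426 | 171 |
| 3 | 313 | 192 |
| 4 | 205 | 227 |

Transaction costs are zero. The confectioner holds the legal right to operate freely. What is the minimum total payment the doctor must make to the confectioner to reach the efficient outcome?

Left alone the confectioner would choose level 4 (marginal profit stays positive).
Efficient level: k* = 3 (marginal profit ≥ marginal vibration damage through 3).
The doctor must at least cover the confectioner's forgone profit from cutting 4→3: 205 = 205.

£205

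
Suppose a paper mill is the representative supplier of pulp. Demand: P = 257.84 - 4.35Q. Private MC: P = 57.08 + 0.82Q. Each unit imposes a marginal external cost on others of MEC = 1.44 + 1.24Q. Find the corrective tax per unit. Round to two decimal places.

tax = 40.00 per unit

Social marginal cost = private MC + MEC = 58.52 + 2.06Q.
Set SMC = demand: 58.52 + 2.06Q = 257.84 - 4.35Q → Q* = 31.0952.
The Pigouvian tax equals MEC at Q*: 1.44 + 1.24×31.0952 = 39.9980.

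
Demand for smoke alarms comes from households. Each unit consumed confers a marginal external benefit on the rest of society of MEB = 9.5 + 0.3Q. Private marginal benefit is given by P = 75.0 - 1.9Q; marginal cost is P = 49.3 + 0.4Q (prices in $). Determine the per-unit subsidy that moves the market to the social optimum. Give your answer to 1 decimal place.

subsidy = $14.8 per unit

Social marginal benefit = demand + MEB = 84.5 - 1.6Q.
Set SMB = MC: 84.5 - 1.6Q = 49.3 + 0.4Q → Q* = 17.6000.
The Pigouvian subsidy equals MEB at Q*: 9.5 + 0.3×17.6000 = 14.7800.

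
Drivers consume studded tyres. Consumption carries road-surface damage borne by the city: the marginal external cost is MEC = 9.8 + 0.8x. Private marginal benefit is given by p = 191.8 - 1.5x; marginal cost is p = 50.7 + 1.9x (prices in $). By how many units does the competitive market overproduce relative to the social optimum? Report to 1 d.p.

10.2 units

Market equilibrium (private): 50.7 + 1.9x = 191.8 - 1.5x → x_m = 41.5000.
Social marginal benefit = demand − MEC = 182.0 - 2.3x.
Set SMB = MC: 182.0 - 2.3x = 50.7 + 1.9x → x* = 31.2619.
Gap = |41.5000 − 31.2619| = 10.2381.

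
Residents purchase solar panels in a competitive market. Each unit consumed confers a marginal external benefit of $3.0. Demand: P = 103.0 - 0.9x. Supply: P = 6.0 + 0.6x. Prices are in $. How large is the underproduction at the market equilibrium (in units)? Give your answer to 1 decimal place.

Market equilibrium (private): 6.0 + 0.6x = 103.0 - 0.9x → x_m = 64.6667.
Social marginal benefit = demand + MEB = 106.0 - 0.9x.
Set SMB = MC: 106.0 - 0.9x = 6.0 + 0.6x → x* = 66.6667.
Gap = |64.6667 − 66.6667| = 2.0000.

2.0 units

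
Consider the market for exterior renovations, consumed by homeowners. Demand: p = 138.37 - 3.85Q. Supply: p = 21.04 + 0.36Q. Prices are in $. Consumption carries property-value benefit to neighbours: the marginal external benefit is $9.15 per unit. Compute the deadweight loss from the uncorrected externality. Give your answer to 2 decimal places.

DWL = $9.94

Market equilibrium (private): 21.04 + 0.36Q = 138.37 - 3.85Q → Q_m = 27.8694.
Social marginal benefit = demand + MEB = 147.52 - 3.85Q.
Set SMB = MC: 147.52 - 3.85Q = 21.04 + 0.36Q → Q* = 30.0428.
The loss is the area between SMB and MC from Q* to Q_m; with linear curves that's a triangle of height MEB(Q_m).
DWL = ½ × 2.1734 × 9.1500 = 9.9433.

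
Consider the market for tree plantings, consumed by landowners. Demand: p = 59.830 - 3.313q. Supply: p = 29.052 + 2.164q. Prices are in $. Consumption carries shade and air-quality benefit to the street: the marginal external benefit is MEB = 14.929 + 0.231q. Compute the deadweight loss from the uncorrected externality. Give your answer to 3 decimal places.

DWL = $25.097

Market equilibrium (private): 29.052 + 2.164q = 59.830 - 3.313q → q_m = 5.6195.
Social marginal benefit = demand + MEB = 74.759 - 3.082q.
Set SMB = MC: 74.759 - 3.082q = 29.052 + 2.164q → q* = 8.7127.
Height of the DWL triangle at q_m is SMB(q_m) − MC(q_m) = MEB(q_m) = 16.2271.
DWL = ½ × 3.0932 × 16.2271 = 25.0968.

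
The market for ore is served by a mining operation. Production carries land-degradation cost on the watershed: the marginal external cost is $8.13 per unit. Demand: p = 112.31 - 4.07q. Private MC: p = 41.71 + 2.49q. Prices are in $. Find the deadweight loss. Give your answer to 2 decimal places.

DWL = $5.04

Market equilibrium (private): 41.71 + 2.49q = 112.31 - 4.07q → q_m = 10.7622.
Social marginal cost = private MC + MEC = 49.84 + 2.49q.
Set SMC = demand: 49.84 + 2.49q = 112.31 - 4.07q → q* = 9.5229.
Between q* and q_m the wedge SMC − demand runs linearly from 0 to MEC(q_m), so the loss is a triangle.
DWL = ½ × 1.2393 × 8.1300 = 5.0378.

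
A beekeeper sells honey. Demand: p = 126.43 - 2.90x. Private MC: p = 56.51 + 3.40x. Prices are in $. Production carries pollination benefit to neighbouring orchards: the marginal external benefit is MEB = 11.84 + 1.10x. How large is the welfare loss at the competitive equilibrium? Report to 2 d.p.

DWL = $55.61

Market equilibrium (private): 56.51 + 3.40x = 126.43 - 2.90x → x_m = 11.0984.
Social marginal cost = private MC − MEB = 44.67 + 2.30x.
Set SMC = demand: 44.67 + 2.30x = 126.43 - 2.90x → x* = 15.7231.
The loss is the area between SMC and demand from x* to x_m; with linear curves that's a triangle of height MEB(x_m).
DWL = ½ × 4.6247 × 24.0483 = 55.6081.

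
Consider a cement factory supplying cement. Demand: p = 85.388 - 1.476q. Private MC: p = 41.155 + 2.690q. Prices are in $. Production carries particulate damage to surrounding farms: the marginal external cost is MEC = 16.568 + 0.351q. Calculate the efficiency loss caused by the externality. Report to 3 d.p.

Market equilibrium (private): 41.155 + 2.690q = 85.388 - 1.476q → q_m = 10.6176.
Social marginal cost = private MC + MEC = 57.723 + 3.041q.
Set SMC = demand: 57.723 + 3.041q = 85.388 - 1.476q → q* = 6.1246.
Between q* and q_m the wedge SMC − demand runs linearly from 0 to MEC(q_m), so the loss is a triangle.
DWL = ½ × 4.4930 × 20.2948 = 45.5923.

DWL = $45.592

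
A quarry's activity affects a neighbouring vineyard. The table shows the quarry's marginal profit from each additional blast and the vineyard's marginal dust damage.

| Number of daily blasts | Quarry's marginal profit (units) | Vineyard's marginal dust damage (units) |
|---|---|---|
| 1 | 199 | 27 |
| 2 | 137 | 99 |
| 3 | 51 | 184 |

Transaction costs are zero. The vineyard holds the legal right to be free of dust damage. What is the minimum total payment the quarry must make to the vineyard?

126

Efficient level: marginal profit ≥ marginal dust damage through level 2, so k* = 2.
With the vineyard holding the right, the quarry must at least compensate total damage at k*: 27 + 99 = 126.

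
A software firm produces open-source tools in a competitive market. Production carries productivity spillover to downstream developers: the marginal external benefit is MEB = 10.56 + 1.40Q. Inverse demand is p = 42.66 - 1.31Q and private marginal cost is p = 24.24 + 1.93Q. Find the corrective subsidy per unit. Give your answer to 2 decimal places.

subsidy = 32.61 per unit

Social marginal cost = private MC − MEB = 13.68 + 0.53Q.
Set SMC = demand: 13.68 + 0.53Q = 42.66 - 1.31Q → Q* = 15.7500.
The Pigouvian subsidy equals MEB at Q*: 10.56 + 1.40×15.7500 = 32.6100.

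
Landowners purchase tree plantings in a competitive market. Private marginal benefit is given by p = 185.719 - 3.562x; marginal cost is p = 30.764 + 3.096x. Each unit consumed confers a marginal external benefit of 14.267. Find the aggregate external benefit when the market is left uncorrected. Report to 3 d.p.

332.043

Market equilibrium (private): 30.764 + 3.096x = 185.719 - 3.562x → x_m = 23.2735.
Total external benefit = MEB × x_m = 14.267 × 23.2735 = 332.0430.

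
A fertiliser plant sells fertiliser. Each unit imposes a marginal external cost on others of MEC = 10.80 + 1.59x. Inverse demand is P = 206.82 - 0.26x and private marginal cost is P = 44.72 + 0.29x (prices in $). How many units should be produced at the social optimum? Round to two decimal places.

x* = 70.70

Social marginal cost = private MC + MEC = 55.52 + 1.88x.
Set SMC = demand: 55.52 + 1.88x = 206.82 - 0.26x → x* = 70.7009.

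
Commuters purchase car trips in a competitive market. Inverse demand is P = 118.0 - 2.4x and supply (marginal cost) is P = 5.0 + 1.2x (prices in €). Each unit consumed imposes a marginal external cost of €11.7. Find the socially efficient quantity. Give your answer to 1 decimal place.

x* = 28.1

Social marginal benefit = demand − MEC = 106.3 - 2.4x.
Set SMB = MC: 106.3 - 2.4x = 5.0 + 1.2x → x* = 28.1389.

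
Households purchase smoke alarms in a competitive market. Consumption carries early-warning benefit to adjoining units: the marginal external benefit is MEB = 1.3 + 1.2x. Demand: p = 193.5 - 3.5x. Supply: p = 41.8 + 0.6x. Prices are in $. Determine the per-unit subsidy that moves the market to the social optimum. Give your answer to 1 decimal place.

subsidy = $64.6 per unit

Social marginal benefit = demand + MEB = 194.8 - 2.3x.
Set SMB = MC: 194.8 - 2.3x = 41.8 + 0.6x → x* = 52.7586.
The Pigouvian subsidy equals MEB at x*: 1.3 + 1.2×52.7586 = 64.6103.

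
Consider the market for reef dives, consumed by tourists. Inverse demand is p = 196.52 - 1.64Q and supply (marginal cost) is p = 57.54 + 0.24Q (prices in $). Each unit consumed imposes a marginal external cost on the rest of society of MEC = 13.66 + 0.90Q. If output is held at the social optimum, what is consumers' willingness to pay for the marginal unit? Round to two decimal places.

P = $122.59

Social marginal benefit = demand − MEC = 182.86 - 2.54Q.
Set SMB = MC: 182.86 - 2.54Q = 57.54 + 0.24Q → Q* = 45.0791.
Consumer price on the demand curve at Q*: 196.52 − 1.64×45.0791 = 122.5903.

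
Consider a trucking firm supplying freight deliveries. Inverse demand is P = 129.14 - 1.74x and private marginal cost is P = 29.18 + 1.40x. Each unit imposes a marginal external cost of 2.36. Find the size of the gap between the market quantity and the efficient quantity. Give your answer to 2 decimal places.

Market equilibrium (private): 29.18 + 1.40x = 129.14 - 1.74x → x_m = 31.8344.
Social marginal cost = private MC + MEC = 31.54 + 1.40x.
Set SMC = demand: 31.54 + 1.40x = 129.14 - 1.74x → x* = 31.0828.
Gap = |31.8344 − 31.0828| = 0.7516.

0.75 units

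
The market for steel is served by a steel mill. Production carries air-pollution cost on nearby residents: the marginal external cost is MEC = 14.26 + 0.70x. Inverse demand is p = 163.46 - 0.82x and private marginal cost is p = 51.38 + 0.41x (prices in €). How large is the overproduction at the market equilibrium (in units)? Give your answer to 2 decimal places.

40.44 units

Market equilibrium (private): 51.38 + 0.41x = 163.46 - 0.82x → x_m = 91.1220.
Social marginal cost = private MC + MEC = 65.64 + 1.11x.
Set SMC = demand: 65.64 + 1.11x = 163.46 - 0.82x → x* = 50.6839.
Gap = |91.1220 − 50.6839| = 40.4381.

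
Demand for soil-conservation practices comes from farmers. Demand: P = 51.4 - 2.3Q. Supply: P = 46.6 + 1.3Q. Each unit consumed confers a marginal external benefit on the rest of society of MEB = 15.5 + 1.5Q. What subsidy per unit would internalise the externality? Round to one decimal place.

subsidy = 30.0 per unit

Social marginal benefit = demand + MEB = 66.9 - 0.8Q.
Set SMB = MC: 66.9 - 0.8Q = 46.6 + 1.3Q → Q* = 9.6667.
The Pigouvian subsidy equals MEB at Q*: 15.5 + 1.5×9.6667 = 30.0001.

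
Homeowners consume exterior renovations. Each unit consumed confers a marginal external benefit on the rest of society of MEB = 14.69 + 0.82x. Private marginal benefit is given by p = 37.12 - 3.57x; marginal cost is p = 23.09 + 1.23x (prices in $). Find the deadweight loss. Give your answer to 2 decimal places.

DWL = $36.68

Market equilibrium (private): 23.09 + 1.23x = 37.12 - 3.57x → x_m = 2.9229.
Social marginal benefit = demand + MEB = 51.81 - 2.75x.
Set SMB = MC: 51.81 - 2.75x = 23.09 + 1.23x → x* = 7.2161.
The loss is the area between SMB and MC from x* to x_m; with linear curves that's a triangle of height MEB(x_m).
DWL = ½ × 4.2932 × 17.0868 = 36.6785.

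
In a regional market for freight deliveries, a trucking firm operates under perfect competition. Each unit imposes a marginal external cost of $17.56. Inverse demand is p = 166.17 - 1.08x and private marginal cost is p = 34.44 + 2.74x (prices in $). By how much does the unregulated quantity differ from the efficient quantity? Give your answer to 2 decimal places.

Market equilibrium (private): 34.44 + 2.74x = 166.17 - 1.08x → x_m = 34.4843.
Social marginal cost = private MC + MEC = 52.00 + 2.74x.
Set SMC = demand: 52.00 + 2.74x = 166.17 - 1.08x → x* = 29.8874.
Gap = |34.4843 − 29.8874| = 4.5969.

4.60 units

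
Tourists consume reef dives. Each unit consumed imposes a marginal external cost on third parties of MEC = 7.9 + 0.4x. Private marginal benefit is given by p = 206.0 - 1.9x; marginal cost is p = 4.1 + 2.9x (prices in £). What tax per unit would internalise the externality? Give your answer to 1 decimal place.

tax = £22.8 per unit

Social marginal benefit = demand − MEC = 198.1 - 2.3x.
Set SMB = MC: 198.1 - 2.3x = 4.1 + 2.9x → x* = 37.3077.
The Pigouvian tax equals MEC at x*: 7.9 + 0.4×37.3077 = 22.8231.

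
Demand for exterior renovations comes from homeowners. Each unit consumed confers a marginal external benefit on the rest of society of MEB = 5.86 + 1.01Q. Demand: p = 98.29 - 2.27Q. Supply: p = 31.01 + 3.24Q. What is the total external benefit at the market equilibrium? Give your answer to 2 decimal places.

Market equilibrium (private): 31.01 + 3.24Q = 98.29 - 2.27Q → Q_m = 12.2105.
Total external benefit = ∫₀^{Q_m} (5.86 + 1.01Q) dQ = 5.86×12.2105 + ½×1.01×12.2105² = 146.8472.

146.85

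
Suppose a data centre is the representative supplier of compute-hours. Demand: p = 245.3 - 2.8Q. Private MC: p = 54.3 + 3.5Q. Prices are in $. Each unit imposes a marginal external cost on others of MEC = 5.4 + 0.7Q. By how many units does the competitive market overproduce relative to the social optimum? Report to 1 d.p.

Market equilibrium (private): 54.3 + 3.5Q = 245.3 - 2.8Q → Q_m = 30.3175.
Social marginal cost = private MC + MEC = 59.7 + 4.2Q.
Set SMC = demand: 59.7 + 4.2Q = 245.3 - 2.8Q → Q* = 26.5143.
Gap = |30.3175 − 26.5143| = 3.8032.

3.8 units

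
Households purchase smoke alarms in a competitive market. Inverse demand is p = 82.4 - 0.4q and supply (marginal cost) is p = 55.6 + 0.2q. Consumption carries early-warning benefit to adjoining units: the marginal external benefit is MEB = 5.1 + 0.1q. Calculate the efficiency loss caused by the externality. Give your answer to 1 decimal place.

Market equilibrium (private): 55.6 + 0.2q = 82.4 - 0.4q → q_m = 44.6667.
Social marginal benefit = demand + MEB = 87.5 - 0.3q.
Set SMB = MC: 87.5 - 0.3q = 55.6 + 0.2q → q* = 63.8000.
The loss is the area between SMB and MC from q* to q_m; with linear curves that's a triangle of height MEB(q_m).
DWL = ½ × 19.1333 × 9.5667 = 91.5213.

DWL = 91.5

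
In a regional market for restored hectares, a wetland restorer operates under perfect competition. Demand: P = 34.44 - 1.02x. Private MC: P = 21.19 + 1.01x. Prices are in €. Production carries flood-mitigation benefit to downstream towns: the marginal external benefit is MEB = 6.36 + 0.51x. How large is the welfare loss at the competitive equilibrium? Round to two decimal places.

DWL = €30.88

Market equilibrium (private): 21.19 + 1.01x = 34.44 - 1.02x → x_m = 6.5271.
Social marginal cost = private MC − MEB = 14.83 + 0.50x.
Set SMC = demand: 14.83 + 0.50x = 34.44 - 1.02x → x* = 12.9013.
The loss is the area between SMC and demand from x* to x_m; with linear curves that's a triangle of height MEB(x_m).
DWL = ½ × 6.3742 × 9.6888 = 30.8792.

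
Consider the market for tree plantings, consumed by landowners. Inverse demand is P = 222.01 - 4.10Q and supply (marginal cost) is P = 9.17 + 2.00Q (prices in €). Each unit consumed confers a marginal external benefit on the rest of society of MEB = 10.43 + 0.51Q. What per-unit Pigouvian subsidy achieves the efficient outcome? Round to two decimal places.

Social marginal benefit = demand + MEB = 232.44 - 3.59Q.
Set SMB = MC: 232.44 - 3.59Q = 9.17 + 2.00Q → Q* = 39.9410.
The Pigouvian subsidy equals MEB at Q*: 10.43 + 0.51×39.9410 = 30.7999.

subsidy = €30.80 per unit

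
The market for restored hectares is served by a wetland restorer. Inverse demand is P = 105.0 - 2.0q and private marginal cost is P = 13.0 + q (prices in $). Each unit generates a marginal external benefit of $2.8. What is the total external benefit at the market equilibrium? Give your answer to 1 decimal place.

Market equilibrium (private): 13.0 + q = 105.0 - 2.0q → q_m = 30.6667.
Total external benefit = MEB × q_m = 2.8 × 30.6667 = 85.8668.

$85.9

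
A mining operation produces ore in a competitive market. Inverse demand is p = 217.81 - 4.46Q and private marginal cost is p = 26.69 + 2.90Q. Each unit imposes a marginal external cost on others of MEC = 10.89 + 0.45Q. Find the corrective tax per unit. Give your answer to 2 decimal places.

Social marginal cost = private MC + MEC = 37.58 + 3.35Q.
Set SMC = demand: 37.58 + 3.35Q = 217.81 - 4.46Q → Q* = 23.0768.
The Pigouvian tax equals MEC at Q*: 10.89 + 0.45×23.0768 = 21.2746.

tax = 21.27 per unit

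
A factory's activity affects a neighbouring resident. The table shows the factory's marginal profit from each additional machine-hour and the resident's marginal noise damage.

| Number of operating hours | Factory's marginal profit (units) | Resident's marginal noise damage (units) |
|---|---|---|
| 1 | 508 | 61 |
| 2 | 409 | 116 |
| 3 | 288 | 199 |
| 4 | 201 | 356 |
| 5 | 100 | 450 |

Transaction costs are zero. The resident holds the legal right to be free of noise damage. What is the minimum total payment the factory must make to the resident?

376

Efficient level: marginal profit ≥ marginal noise damage through level 3, so k* = 3.
With the resident holding the right, the factory must at least compensate total damage at k*: 61 + 116 + 199 = 376.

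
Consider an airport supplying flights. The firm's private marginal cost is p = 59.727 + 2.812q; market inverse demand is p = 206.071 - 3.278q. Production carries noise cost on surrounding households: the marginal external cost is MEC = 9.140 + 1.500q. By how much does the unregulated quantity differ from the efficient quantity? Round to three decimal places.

Market equilibrium (private): 59.727 + 2.812q = 206.071 - 3.278q → q_m = 24.0302.
Social marginal cost = private MC + MEC = 68.867 + 4.312q.
Set SMC = demand: 68.867 + 4.312q = 206.071 - 3.278q → q* = 18.0769.
Gap = |24.0302 − 18.0769| = 5.9533.

5.953 units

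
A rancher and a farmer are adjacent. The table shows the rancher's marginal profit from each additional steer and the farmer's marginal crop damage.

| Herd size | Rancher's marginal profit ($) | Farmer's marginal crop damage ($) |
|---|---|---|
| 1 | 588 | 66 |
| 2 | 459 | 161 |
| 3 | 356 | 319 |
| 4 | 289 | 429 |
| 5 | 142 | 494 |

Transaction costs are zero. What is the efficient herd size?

Bargaining reaches the level where marginal profit last exceeds marginal crop damage.
That holds through level 3 (356 ≥ 319) but not at 4 (289 < 429).

3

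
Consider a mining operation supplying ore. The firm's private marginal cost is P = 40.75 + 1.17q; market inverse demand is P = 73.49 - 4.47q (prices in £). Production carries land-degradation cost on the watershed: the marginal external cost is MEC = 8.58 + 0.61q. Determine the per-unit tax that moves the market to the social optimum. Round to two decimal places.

tax = £10.94 per unit

Social marginal cost = private MC + MEC = 49.33 + 1.78q.
Set SMC = demand: 49.33 + 1.78q = 73.49 - 4.47q → q* = 3.8656.
The Pigouvian tax equals MEC at q*: 8.58 + 0.61×3.8656 = 10.9380.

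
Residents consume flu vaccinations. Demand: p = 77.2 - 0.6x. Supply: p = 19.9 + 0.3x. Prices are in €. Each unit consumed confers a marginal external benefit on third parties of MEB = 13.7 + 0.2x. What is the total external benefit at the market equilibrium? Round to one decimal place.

Market equilibrium (private): 19.9 + 0.3x = 77.2 - 0.6x → x_m = 63.6667.
Total external benefit = ∫₀^{x_m} (13.7 + 0.2x) dx = 13.7×63.6667 + ½×0.2×63.6667² = 1277.5787.

€1277.6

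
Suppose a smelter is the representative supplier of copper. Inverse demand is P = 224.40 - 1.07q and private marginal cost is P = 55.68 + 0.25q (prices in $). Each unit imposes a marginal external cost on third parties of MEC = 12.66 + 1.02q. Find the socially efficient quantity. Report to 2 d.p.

q* = 66.69

Social marginal cost = private MC + MEC = 68.34 + 1.27q.
Set SMC = demand: 68.34 + 1.27q = 224.40 - 1.07q → q* = 66.6923.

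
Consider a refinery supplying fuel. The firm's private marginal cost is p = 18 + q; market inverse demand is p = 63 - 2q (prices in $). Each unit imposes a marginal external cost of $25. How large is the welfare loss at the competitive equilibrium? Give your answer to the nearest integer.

Market equilibrium (private): 18 + q = 63 - 2q → q_m = 15.0000.
Social marginal cost = private MC + MEC = 43 + q.
Set SMC = demand: 43 + q = 63 - 2q → q* = 6.6667.
Between q* and q_m the wedge SMC − demand runs linearly from 0 to MEC(q_m), so the loss is a triangle.
DWL = ½ × 8.3333 × 25.0000 = 104.1663.

DWL = $104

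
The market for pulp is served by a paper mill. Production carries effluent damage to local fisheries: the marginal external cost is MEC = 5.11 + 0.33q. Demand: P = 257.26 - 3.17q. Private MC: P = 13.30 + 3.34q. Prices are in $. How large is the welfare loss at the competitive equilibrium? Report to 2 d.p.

Market equilibrium (private): 13.30 + 3.34q = 257.26 - 3.17q → q_m = 37.4747.
Social marginal cost = private MC + MEC = 18.41 + 3.67q.
Set SMC = demand: 18.41 + 3.67q = 257.26 - 3.17q → q* = 34.9196.
Height of the DWL triangle at q_m is SMC(q_m) − demand(q_m) = MEC(q_m) = 17.4766.
DWL = ½ × 2.5551 × 17.4766 = 22.3272.

DWL = $22.33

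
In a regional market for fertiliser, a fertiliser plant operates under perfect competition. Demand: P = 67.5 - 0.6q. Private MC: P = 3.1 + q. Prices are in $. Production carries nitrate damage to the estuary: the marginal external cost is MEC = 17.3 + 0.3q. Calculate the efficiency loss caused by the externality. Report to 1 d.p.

DWL = $227.1

Market equilibrium (private): 3.1 + q = 67.5 - 0.6q → q_m = 40.2500.
Social marginal cost = private MC + MEC = 20.4 + 1.3q.
Set SMC = demand: 20.4 + 1.3q = 67.5 - 0.6q → q* = 24.7895.
Between q* and q_m the wedge SMC − demand runs linearly from 0 to MEC(q_m), so the loss is a triangle.
DWL = ½ × 15.4605 × 29.3750 = 227.0761.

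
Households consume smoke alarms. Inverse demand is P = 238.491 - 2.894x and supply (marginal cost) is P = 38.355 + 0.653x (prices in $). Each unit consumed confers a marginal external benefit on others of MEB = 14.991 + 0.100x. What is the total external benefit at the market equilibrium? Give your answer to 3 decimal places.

$1005.036

Market equilibrium (private): 38.355 + 0.653x = 238.491 - 2.894x → x_m = 56.4240.
Total external benefit = ∫₀^{x_m} (14.991 + 0.100x) dx = 14.991×56.4240 + ½×0.100×56.4240² = 1005.0356.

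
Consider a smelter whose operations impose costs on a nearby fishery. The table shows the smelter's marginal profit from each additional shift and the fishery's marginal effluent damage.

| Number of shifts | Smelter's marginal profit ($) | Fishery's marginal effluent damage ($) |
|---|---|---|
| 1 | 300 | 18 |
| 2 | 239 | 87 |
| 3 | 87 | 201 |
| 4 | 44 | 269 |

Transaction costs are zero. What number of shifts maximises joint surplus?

2

Bargaining reaches the level where marginal profit last exceeds marginal effluent damage.
That holds through level 2 (239 ≥ 87) but not at 3 (87 < 201).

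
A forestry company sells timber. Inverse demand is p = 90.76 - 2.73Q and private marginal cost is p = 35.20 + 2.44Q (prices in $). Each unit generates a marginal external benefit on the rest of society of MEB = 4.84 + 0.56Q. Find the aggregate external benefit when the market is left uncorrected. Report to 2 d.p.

$84.35

Market equilibrium (private): 35.20 + 2.44Q = 90.76 - 2.73Q → Q_m = 10.7466.
Total external benefit = ∫₀^{Q_m} (4.84 + 0.56Q) dQ = 4.84×10.7466 + ½×0.56×10.7466² = 84.3506.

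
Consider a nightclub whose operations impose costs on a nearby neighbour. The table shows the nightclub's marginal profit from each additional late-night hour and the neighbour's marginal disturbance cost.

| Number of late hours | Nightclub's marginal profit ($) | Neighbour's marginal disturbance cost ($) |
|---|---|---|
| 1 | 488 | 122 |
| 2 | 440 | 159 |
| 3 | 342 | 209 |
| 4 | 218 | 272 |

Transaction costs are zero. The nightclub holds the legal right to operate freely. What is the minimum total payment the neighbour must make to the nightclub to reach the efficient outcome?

$218

Left alone the nightclub would choose level 4 (marginal profit stays positive).
Efficient level: k* = 3 (marginal profit ≥ marginal disturbance cost through 3).
The neighbour must at least cover the nightclub's forgone profit from cutting 4→3: 218 = 218.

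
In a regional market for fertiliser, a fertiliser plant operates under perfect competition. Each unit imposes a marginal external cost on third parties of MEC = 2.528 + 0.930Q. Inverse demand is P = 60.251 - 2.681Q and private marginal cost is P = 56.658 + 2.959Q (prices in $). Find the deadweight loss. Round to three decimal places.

DWL = $0.741

Market equilibrium (private): 56.658 + 2.959Q = 60.251 - 2.681Q → Q_m = 0.6371.
Social marginal cost = private MC + MEC = 59.186 + 3.889Q.
Set SMC = demand: 59.186 + 3.889Q = 60.251 - 2.681Q → Q* = 0.1621.
Between Q* and Q_m the wedge SMC − demand runs linearly from 0 to MEC(Q_m), so the loss is a triangle.
DWL = ½ × 0.4750 × 3.1205 = 0.7411.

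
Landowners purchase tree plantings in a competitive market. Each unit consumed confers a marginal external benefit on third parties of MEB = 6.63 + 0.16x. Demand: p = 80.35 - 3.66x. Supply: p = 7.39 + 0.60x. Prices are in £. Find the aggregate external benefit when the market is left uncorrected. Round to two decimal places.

£137.02

Market equilibrium (private): 7.39 + 0.60x = 80.35 - 3.66x → x_m = 17.1268.
Total external benefit = ∫₀^{x_m} (6.63 + 0.16x) dx = 6.63×17.1268 + ½×0.16×17.1268² = 137.0169.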